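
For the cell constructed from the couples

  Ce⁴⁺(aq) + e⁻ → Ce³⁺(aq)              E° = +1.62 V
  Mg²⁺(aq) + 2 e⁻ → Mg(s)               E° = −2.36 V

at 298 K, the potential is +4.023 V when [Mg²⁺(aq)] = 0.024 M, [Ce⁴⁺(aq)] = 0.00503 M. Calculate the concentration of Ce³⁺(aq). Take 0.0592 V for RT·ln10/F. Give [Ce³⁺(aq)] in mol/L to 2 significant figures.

0.0061 M

Ce⁴⁺/Ce³⁺ is the cathode (higher E°); E°cell = +1.62 − (−2.36) = +3.98 V with n = 2.
Since E = E° − (0.0592/n)·log Q, log Q = n(E° − E)/0.0592 = −1.453.
For 2 Ce⁴⁺(aq) + Mg(s) → 2 Ce³⁺(aq) + Mg²⁺(aq), the reaction quotient is Q = ([Ce³⁺(aq)]^2·[Mg²⁺(aq)]) / [Ce⁴⁺(aq)]^2.
Substituting the known concentrations and solving, log [Ce³⁺(aq)] = −2.215 and [Ce³⁺(aq)] = 0.0061 M.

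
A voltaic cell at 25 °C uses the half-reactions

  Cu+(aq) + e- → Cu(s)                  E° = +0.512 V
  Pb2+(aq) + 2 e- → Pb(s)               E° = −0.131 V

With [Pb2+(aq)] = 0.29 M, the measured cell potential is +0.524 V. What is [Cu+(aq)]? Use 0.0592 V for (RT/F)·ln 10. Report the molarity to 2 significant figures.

0.0053 M

The Cu⁺/Cu couple has the larger reduction potential, so it is the cathode: E°cell = +0.512 − (−0.131) = +0.643 V and n = 2.
Since E = E° − (0.0592/n)·log Q, log Q = n(E° − E)/0.0592 = 4.020.
The balanced reaction is 2 Cu+(aq) + Pb(s) → 2 Cu(s) + Pb2+(aq), so Q = [Pb2+(aq)] / [Cu+(aq)]^2.
Isolating [Cu+(aq)] in Q = 10^{4.020} yields log [Cu+(aq)] = −2.279, i.e. 0.0053 M.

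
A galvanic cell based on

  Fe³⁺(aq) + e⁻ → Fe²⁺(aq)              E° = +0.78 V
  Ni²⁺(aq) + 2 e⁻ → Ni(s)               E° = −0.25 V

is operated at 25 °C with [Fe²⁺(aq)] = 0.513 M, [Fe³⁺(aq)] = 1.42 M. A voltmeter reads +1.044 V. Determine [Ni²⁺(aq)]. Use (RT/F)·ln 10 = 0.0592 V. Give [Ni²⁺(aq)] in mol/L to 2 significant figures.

2.6 M

Fe³⁺/Fe²⁺ is the cathode (higher E°); E°cell = +0.78 − (−0.25) = +1.03 V with n = 2.
Rearranging E = E° − (0.0592/n)·log Q gives log Q = 2(+1.03 − (+1.044))/0.0592 = −0.473.
The balanced reaction is 2 Fe³⁺(aq) + Ni(s) → 2 Fe²⁺(aq) + Ni²⁺(aq), so Q = ([Fe²⁺(aq)]^2·[Ni²⁺(aq)]) / [Fe³⁺(aq)]^2.
Isolating [Ni²⁺(aq)] in Q = 10^{−0.473} yields log [Ni²⁺(aq)] = 0.411, i.e. 2.6 M.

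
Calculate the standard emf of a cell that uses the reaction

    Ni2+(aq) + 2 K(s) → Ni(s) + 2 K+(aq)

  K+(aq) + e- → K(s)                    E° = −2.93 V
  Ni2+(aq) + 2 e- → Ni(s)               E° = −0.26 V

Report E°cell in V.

+2.67 V

In the reaction as written, Ni2+(aq) is reduced (cathode) and K+(aq) is produced by oxidation at the anode.
E°cell = E°(cathode) − E°(anode) = −0.26 − (−2.93) = +2.67 V.
The positive value indicates the reaction is spontaneous as written.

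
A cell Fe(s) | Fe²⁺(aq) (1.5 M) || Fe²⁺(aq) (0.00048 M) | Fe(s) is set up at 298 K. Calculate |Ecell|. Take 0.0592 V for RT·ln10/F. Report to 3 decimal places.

0.103 V

For a concentration cell E°cell = 0, since both electrodes use the same couple.
The compartment with the higher Fe²⁺(aq) concentration (1.5 M) acts as the cathode; ions are reduced there and produced at the dilute (0.00048 M) anode.
With n = 2, Ecell = −(0.0592/2)·log([dilute]/[conc]) = −(0.0592/2)·log(0.00048/1.5) = +0.103 V.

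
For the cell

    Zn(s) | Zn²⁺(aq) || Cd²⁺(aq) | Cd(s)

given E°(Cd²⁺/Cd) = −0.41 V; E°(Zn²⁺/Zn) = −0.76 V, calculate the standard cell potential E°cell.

By convention the left-hand electrode in cell notation is the anode (oxidation) and the right-hand electrode is the cathode (reduction).
E°cell = E°(right) − E°(left) = −0.41 − (−0.76) = +0.35 V.

+0.35 V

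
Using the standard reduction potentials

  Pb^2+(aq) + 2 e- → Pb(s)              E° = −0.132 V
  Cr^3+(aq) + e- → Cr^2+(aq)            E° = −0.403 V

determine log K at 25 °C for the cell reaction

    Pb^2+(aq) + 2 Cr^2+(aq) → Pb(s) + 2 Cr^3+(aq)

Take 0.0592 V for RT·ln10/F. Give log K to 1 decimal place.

log K = 9.2

The Pb²⁺/Pb couple is reduced (cathode); E°cell = −0.132 − (−0.403) = +0.271 V with n = 2.
At equilibrium E = 0, so log K = nE°cell / 0.0592 = (2)(+0.271) / 0.0592 = 9.2.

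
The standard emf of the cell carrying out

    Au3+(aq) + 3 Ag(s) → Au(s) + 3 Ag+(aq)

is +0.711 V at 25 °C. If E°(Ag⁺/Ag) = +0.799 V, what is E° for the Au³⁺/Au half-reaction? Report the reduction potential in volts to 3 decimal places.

In the reaction as written the Au³⁺/Au couple is reduced (cathode) and Ag⁺/Ag is oxidized (anode), so E°cell = E°(Au³⁺/Au) − E°(Ag⁺/Ag).
E°(Au³⁺/Au) = E°cell + E°(anode) = +0.711 + (+0.799) = +1.510 V.

+1.510 V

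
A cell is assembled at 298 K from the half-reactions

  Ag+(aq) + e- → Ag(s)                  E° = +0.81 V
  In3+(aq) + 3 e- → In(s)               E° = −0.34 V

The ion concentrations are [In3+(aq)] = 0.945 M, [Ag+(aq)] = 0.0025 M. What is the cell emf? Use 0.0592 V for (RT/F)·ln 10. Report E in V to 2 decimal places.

+1.00 V

The Ag⁺/Ag couple has the more positive E°, so it is the cathode; In³⁺/In is the anode.
The standard potential is +0.81 − (−0.34) = +1.15 V and the balanced reaction transfers n = 3 electrons.
The balanced reaction is 3 Ag+(aq) + In(s) → 3 Ag(s) + In3+(aq), so Q = [In3+(aq)] / [Ag+(aq)]^3 = 6.05×10^7 and log Q = 7.782.
Applying E = E° − (RT ln10/nF)·log Q gives +1.15 − (0.0592/3)(7.782) = +1.00 V.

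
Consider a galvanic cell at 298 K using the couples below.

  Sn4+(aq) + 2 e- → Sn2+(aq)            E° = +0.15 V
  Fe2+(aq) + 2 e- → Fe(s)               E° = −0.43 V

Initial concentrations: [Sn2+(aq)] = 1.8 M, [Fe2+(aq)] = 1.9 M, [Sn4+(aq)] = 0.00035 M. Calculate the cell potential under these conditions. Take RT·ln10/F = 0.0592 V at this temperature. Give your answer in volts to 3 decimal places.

Since E°(Sn⁴⁺/Sn²⁺) > E°(Fe²⁺/Fe), Sn⁴⁺/Sn²⁺ serves as the cathode.
E°cell = E°cat − E°an = +0.15 − (−0.43) = +0.58 V; n = 2.
For the overall reaction Sn4+(aq) + Fe(s) → Sn2+(aq) + Fe2+(aq), Q = ([Sn2+(aq)]·[Fe2+(aq)]) / [Sn4+(aq)] = 9.77×10^3, giving log Q = 3.990.
E = E° − (0.0592/n)·log Q = +0.58 − (0.0592/2)(3.990) = +0.462 V.

+0.462 V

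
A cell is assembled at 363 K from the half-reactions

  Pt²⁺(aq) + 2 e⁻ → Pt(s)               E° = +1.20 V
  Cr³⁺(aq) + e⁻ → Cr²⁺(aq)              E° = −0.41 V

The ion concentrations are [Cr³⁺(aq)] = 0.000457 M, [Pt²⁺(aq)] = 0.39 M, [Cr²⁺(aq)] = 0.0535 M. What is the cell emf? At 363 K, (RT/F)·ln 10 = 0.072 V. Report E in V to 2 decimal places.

Pt²⁺/Pt is reduced (cathode, E° = +1.20 V) and Cr³⁺/Cr²⁺ is oxidized (anode).
E°cell = +1.20 − (−0.41) = +1.61 V, with n = 2 electrons transferred.
Balancing gives Pt²⁺(aq) + 2 Cr²⁺(aq) → Pt(s) + 2 Cr³⁺(aq); hence Q = [Cr³⁺(aq)]^2 / ([Pt²⁺(aq)]·[Cr²⁺(aq)]^2) = 0.000187 (log Q = −3.728).
Applying E = E° − (RT ln10/nF)·log Q gives +1.61 − (0.072/2)(−3.728) = +1.74 V.

+1.74 V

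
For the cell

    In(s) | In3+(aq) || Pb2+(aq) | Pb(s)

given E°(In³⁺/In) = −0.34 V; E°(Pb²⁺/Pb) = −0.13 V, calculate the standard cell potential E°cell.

By convention the left-hand electrode in cell notation is the anode (oxidation) and the right-hand electrode is the cathode (reduction).
E°cell = E°(right) − E°(left) = −0.13 − (−0.34) = +0.21 V.

+0.21 V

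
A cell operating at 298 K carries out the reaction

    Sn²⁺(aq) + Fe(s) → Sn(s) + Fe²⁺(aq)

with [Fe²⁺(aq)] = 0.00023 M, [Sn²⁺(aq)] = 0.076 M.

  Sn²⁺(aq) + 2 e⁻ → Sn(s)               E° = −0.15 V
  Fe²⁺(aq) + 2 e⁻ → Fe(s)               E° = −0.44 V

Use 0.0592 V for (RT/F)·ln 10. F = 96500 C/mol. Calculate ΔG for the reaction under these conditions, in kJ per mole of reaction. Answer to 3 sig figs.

The standard cell potential is −0.15 − (−0.44) = +0.29 V, with n = 2 electrons in the balanced equation.
Q = [Fe²⁺(aq)] / [Sn²⁺(aq)] = 0.00303, so log Q = −2.519 and E = +0.29 − (0.0592/2)(−2.519) = +0.3646 V.
Finally ΔG = −nFE = −(2)(96500 C/mol)(+0.3646 V) = −70.4 kJ/mol.

−70.4 kJ/mol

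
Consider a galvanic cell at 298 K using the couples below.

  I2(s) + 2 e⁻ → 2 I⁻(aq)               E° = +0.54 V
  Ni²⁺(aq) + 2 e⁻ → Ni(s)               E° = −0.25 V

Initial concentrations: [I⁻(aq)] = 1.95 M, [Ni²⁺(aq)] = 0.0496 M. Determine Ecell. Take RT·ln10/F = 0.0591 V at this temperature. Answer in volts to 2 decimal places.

+0.81 V

Since E°(I₂/I⁻) > E°(Ni²⁺/Ni), I₂/I⁻ serves as the cathode.
The standard potential is +0.54 − (−0.25) = +0.79 V and the balanced reaction transfers n = 2 electrons.
Balancing gives I2(s) + Ni(s) → 2 I⁻(aq) + Ni²⁺(aq); hence Q = [I⁻(aq)]^2·[Ni²⁺(aq)] = 0.189 (log Q = −0.724).
E = E° − (0.0591/n)·log Q = +0.79 − (0.0591/2)(−0.724) = +0.81 V.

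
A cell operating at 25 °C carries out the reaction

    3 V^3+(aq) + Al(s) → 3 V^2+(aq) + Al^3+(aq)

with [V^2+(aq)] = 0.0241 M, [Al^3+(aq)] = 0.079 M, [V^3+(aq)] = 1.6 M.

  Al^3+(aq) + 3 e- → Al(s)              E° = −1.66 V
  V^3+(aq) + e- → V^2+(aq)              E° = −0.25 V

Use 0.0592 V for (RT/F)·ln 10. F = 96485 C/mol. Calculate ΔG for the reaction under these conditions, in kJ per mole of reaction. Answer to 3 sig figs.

With V³⁺/V²⁺ reduced at the cathode, E°cell = −0.25 − (−1.66) = +1.41 V and n = 3.
Q = ([V^2+(aq)]^3·[Al^3+(aq)]) / [V^3+(aq)]^3 = 2.7×10^−7, so log Q = −6.569 and E = +1.41 − (0.0592/3)(−6.569) = +1.5396 V.
Then ΔG = −nFE = −3 × 96485 × +1.5396 J/mol = −446 kJ/mol.

−446 kJ/mol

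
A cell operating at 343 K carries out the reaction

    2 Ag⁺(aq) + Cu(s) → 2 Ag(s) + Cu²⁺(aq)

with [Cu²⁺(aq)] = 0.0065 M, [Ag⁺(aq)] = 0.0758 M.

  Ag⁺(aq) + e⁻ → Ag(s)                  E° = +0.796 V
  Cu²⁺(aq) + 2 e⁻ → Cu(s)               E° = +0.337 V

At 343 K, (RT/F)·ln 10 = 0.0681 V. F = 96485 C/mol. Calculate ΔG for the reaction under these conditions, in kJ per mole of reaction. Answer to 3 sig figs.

E°cell = +0.796 − (+0.337) = +0.459 V; the balanced reaction transfers n = 2 electrons.
The reaction quotient is [Cu²⁺(aq)] / [Ag⁺(aq)]^2 = 1.13; by Nernst, E = +0.459 − (0.0681/2)(0.054) = +0.4572 V.
Finally ΔG = −nFE = −(2)(96485 C/mol)(+0.4572 V) = −88.2 kJ/mol.

−88.2 kJ/mol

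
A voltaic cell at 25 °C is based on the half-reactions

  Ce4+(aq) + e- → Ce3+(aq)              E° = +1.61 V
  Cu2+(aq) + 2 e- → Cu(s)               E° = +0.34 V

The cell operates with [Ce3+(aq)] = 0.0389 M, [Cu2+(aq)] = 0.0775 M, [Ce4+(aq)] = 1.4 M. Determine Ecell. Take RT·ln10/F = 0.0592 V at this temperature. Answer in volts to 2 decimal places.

+1.40 V

The Ce⁴⁺/Ce³⁺ couple has the more positive E°, so it is the cathode; Cu²⁺/Cu is the anode.
The standard potential is +1.61 − (+0.34) = +1.27 V and the balanced reaction transfers n = 2 electrons.
For the overall reaction 2 Ce4+(aq) + Cu(s) → 2 Ce3+(aq) + Cu2+(aq), Q = ([Ce3+(aq)]^2·[Cu2+(aq)]) / [Ce4+(aq)]^2 = 5.98×10^−5, giving log Q = −4.223.
Applying E = E° − (RT ln10/nF)·log Q gives +1.27 − (0.0592/2)(−4.223) = +1.40 V.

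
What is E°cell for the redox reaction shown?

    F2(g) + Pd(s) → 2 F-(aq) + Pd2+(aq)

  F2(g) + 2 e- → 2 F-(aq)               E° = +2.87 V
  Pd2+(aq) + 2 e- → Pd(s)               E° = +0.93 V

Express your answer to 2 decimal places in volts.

+1.94 V

In the reaction as written, F2(g) is reduced (cathode) and Pd2+(aq) is produced by oxidation at the anode.
E°cell = E°(cathode) − E°(anode) = +2.87 − (+0.93) = +1.94 V.
The positive value indicates the reaction is spontaneous as written.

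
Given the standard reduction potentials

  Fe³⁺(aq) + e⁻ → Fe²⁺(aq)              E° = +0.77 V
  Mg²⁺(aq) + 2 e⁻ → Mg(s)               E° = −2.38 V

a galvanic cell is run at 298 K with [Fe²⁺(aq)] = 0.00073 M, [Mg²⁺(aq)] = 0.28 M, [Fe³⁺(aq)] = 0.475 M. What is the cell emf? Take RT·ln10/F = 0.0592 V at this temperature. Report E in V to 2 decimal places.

Fe³⁺/Fe²⁺ is reduced (cathode, E° = +0.77 V) and Mg²⁺/Mg is oxidized (anode).
E°cell = E°cat − E°an = +0.77 − (−2.38) = +3.15 V; n = 2.
For the overall reaction 2 Fe³⁺(aq) + Mg(s) → 2 Fe²⁺(aq) + Mg²⁺(aq), Q = ([Fe²⁺(aq)]^2·[Mg²⁺(aq)]) / [Fe³⁺(aq)]^2 = 6.61×10^−7, giving log Q = −6.180.
Applying E = E° − (RT ln10/nF)·log Q gives +3.15 − (0.0592/2)(−6.180) = +3.33 V.

+3.33 V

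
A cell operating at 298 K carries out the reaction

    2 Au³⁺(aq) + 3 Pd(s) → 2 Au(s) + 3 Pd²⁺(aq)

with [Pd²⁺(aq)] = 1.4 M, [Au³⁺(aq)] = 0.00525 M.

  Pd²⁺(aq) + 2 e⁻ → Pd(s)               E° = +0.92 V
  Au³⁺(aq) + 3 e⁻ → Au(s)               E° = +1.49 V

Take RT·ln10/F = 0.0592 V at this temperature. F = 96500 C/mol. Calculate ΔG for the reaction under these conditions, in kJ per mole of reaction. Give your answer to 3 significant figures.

E°cell = +1.49 − (+0.92) = +0.57 V; the balanced reaction transfers n = 6 electrons.
Q = [Pd²⁺(aq)]^3 / [Au³⁺(aq)]^2 = 9.96×10^4, so log Q = 4.998 and E = +0.57 − (0.0592/6)(4.998) = +0.5207 V.
Then ΔG = −nFE = −6 × 96500 × +0.5207 J/mol = −301 kJ/mol.

−301 kJ/mol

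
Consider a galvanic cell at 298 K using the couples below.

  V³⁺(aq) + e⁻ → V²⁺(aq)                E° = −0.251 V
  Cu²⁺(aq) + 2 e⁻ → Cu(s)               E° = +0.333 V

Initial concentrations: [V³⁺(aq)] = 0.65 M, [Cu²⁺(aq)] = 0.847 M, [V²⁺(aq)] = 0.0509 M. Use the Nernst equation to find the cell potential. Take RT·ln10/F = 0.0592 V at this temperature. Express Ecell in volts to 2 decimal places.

+0.52 V

Cu²⁺/Cu is reduced (cathode, E° = +0.333 V) and V³⁺/V²⁺ is oxidized (anode).
E°cell = +0.333 − (−0.251) = +0.584 V, with n = 2 electrons transferred.
The balanced reaction is Cu²⁺(aq) + 2 V²⁺(aq) → Cu(s) + 2 V³⁺(aq), so Q = [V³⁺(aq)]^2 / ([Cu²⁺(aq)]·[V²⁺(aq)]^2) = 193 and log Q = 2.285.
E = E° − (0.0592/n)·log Q = +0.584 − (0.0592/2)(2.285) = +0.52 V.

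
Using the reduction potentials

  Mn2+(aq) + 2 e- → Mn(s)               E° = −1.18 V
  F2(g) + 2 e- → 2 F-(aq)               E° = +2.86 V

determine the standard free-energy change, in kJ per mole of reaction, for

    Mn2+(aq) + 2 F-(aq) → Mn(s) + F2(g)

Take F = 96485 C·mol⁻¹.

In the reaction as written Mn2+(aq) is reduced, so the Mn²⁺/Mn couple is the cathode and F₂/F⁻ is the anode.
E°cell = −1.18 − (+2.86) = −4.04 V; balancing electrons gives n = 2.
ΔG° = −nFE°cell = −(2)(96485)(−4.04) J/mol = +780 kJ/mol.

+780 kJ/mol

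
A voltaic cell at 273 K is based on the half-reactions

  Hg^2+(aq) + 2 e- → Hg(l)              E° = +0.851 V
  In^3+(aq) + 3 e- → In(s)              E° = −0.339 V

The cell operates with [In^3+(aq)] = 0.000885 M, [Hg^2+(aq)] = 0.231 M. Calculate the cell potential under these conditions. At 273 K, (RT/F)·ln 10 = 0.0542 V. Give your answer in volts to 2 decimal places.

The Hg²⁺/Hg couple has the more positive E°, so it is the cathode; In³⁺/In is the anode.
E°cell = E°cat − E°an = +0.851 − (−0.339) = +1.190 V; n = 6.
The balanced reaction is 3 Hg^2+(aq) + 2 In(s) → 3 Hg(l) + 2 In^3+(aq), so Q = [In^3+(aq)]^2 / [Hg^2+(aq)]^3 = 6.35×10^−5 and log Q = −4.197.
By the Nernst equation, E = +1.190 − (0.0542/6)·(−4.197) = +1.23 V.

+1.23 V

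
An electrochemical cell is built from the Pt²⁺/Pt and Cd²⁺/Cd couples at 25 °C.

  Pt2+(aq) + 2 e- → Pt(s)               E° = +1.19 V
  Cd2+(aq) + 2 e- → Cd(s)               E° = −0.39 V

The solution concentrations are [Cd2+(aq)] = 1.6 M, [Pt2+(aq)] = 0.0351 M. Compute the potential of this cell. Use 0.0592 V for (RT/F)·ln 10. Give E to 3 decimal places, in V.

+1.531 V

Since E°(Pt²⁺/Pt) > E°(Cd²⁺/Cd), Pt²⁺/Pt serves as the cathode.
The standard potential is +1.19 − (−0.39) = +1.58 V and the balanced reaction transfers n = 2 electrons.
The balanced reaction is Pt2+(aq) + Cd(s) → Pt(s) + Cd2+(aq), so Q = [Cd2+(aq)] / [Pt2+(aq)] = 45.6 and log Q = 1.659.
By the Nernst equation, E = +1.58 − (0.0592/2)·(1.659) = +1.531 V.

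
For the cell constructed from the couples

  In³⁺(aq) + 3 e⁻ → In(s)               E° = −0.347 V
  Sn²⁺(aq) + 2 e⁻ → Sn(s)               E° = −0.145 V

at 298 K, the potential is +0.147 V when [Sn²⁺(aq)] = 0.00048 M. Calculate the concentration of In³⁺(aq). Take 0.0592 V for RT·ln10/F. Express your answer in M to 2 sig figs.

With Sn²⁺/Sn at the cathode and In³⁺/In at the anode, E°cell = −0.145 − (−0.347) = +0.202 V (n = 6).
From the Nernst equation, log Q = n(E° − E)/0.0592 = 6·(+0.202 − (+0.147))/0.0592 = 5.574.
The balanced reaction is 3 Sn²⁺(aq) + 2 In(s) → 3 Sn(s) + 2 In³⁺(aq), so Q = [In³⁺(aq)]^2 / [Sn²⁺(aq)]^3.
Isolating [In³⁺(aq)] in Q = 10^{5.574} yields log [In³⁺(aq)] = −2.191, i.e. 0.0064 M.

0.0064 M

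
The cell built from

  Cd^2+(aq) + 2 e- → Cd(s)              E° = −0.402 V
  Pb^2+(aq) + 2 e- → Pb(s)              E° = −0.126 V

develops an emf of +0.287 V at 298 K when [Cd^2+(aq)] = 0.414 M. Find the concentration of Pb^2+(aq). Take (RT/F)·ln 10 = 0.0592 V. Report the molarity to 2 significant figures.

0.97 M

The Pb²⁺/Pb couple has the larger reduction potential, so it is the cathode: E°cell = −0.126 − (−0.402) = +0.276 V and n = 2.
Since E = E° − (0.0592/n)·log Q, log Q = n(E° − E)/0.0592 = −0.372.
Balancing electrons gives Pb^2+(aq) + Cd(s) → Pb(s) + Cd^2+(aq); thus Q = [Cd^2+(aq)] / [Pb^2+(aq)].
Substituting the known concentrations and solving, log [Pb^2+(aq)] = −0.011 and [Pb^2+(aq)] = 0.97 M.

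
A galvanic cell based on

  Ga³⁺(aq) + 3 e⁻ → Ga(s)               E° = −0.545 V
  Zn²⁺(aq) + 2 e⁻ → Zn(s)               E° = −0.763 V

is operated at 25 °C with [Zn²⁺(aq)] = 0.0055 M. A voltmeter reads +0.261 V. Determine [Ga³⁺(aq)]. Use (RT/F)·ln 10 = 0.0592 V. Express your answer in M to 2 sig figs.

0.062 M

Ga³⁺/Ga is the cathode (higher E°); E°cell = −0.545 − (−0.763) = +0.218 V with n = 6.
Since E = E° − (0.0592/n)·log Q, log Q = n(E° − E)/0.0592 = −4.358.
The balanced reaction is 2 Ga³⁺(aq) + 3 Zn(s) → 2 Ga(s) + 3 Zn²⁺(aq), so Q = [Zn²⁺(aq)]^3 / [Ga³⁺(aq)]^2.
Isolating [Ga³⁺(aq)] in Q = 10^{−4.358} yields log [Ga³⁺(aq)] = −1.210, i.e. 0.062 M.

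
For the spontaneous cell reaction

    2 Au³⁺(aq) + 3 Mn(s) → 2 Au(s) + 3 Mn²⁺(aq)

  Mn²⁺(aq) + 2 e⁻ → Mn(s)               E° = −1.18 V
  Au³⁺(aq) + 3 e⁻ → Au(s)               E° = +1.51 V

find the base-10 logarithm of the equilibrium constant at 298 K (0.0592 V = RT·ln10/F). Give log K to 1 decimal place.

The Au³⁺/Au couple is reduced (cathode); E°cell = +1.51 − (−1.18) = +2.69 V with n = 6.
At equilibrium E = 0, so log K = nE°cell / 0.0592 = (6)(+2.69) / 0.0592 = 272.6.

log K = 272.6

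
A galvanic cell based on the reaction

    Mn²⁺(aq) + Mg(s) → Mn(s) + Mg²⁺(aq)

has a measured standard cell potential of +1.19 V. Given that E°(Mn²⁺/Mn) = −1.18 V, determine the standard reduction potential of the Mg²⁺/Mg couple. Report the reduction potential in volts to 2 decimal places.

In the reaction as written the Mn²⁺/Mn couple is reduced (cathode) and Mg²⁺/Mg is oxidized (anode), so E°cell = E°(Mn²⁺/Mn) − E°(Mg²⁺/Mg).
E°(Mg²⁺/Mg) = E°(cathode) − E°cell = −1.18 − (+1.19) = −2.37 V.

−2.37 V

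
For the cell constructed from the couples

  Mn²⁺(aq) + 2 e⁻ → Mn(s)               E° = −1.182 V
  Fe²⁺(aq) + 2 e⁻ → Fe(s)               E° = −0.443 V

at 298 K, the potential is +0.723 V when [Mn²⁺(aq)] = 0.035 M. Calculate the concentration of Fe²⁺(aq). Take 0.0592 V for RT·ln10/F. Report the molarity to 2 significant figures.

0.010 M

Fe²⁺/Fe is the cathode (higher E°); E°cell = −0.443 − (−1.182) = +0.739 V with n = 2.
Since E = E° − (0.0592/n)·log Q, log Q = n(E° − E)/0.0592 = 0.541.
Balancing electrons gives Fe²⁺(aq) + Mn(s) → Fe(s) + Mn²⁺(aq); thus Q = [Mn²⁺(aq)] / [Fe²⁺(aq)].
Isolating [Fe²⁺(aq)] in Q = 10^{0.541} yields log [Fe²⁺(aq)] = −1.997, i.e. 0.010 M.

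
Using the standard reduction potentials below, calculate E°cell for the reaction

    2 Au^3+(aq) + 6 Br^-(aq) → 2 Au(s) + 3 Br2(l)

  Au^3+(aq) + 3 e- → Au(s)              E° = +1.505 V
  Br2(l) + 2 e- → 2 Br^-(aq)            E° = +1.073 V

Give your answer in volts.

+0.432 V

In the reaction as written, Au^3+(aq) is reduced (cathode) and Br2(l) is produced by oxidation at the anode.
E°cell = E°(cathode) − E°(anode) = +1.505 − (+1.073) = +0.432 V.
The positive value indicates the reaction is spontaneous as written.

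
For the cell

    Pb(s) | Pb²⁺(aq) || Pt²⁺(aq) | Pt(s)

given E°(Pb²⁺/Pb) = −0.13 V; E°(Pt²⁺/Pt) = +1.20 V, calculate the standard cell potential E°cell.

+1.33 V

By convention the left-hand electrode in cell notation is the anode (oxidation) and the right-hand electrode is the cathode (reduction).
E°cell = E°(right) − E°(left) = +1.20 − (−0.13) = +1.33 V.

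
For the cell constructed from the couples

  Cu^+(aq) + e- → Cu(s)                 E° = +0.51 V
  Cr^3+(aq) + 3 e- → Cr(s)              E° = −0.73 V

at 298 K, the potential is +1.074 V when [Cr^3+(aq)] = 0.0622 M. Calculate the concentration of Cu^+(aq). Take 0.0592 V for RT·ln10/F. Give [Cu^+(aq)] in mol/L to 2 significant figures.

The Cu⁺/Cu couple has the larger reduction potential, so it is the cathode: E°cell = +0.51 − (−0.73) = +1.24 V and n = 3.
Rearranging E = E° − (0.0592/n)·log Q gives log Q = 3(+1.24 − (+1.074))/0.0592 = 8.412.
Balancing electrons gives 3 Cu^+(aq) + Cr(s) → 3 Cu(s) + Cr^3+(aq); thus Q = [Cr^3+(aq)] / [Cu^+(aq)]^3.
Solving for the unknown gives log [Cu^+(aq)] = −3.206, so [Cu^+(aq)] ≈ 0.00062 M.

0.00062 M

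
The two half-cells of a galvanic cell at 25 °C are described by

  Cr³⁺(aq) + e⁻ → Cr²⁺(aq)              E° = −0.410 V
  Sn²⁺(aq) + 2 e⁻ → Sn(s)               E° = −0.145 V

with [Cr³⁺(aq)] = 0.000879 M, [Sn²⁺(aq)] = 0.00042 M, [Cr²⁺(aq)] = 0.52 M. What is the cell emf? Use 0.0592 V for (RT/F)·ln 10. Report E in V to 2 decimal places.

The Sn²⁺/Sn couple has the more positive E°, so it is the cathode; Cr³⁺/Cr²⁺ is the anode.
E°cell = E°cat − E°an = −0.145 − (−0.410) = +0.265 V; n = 2.
Balancing gives Sn²⁺(aq) + 2 Cr²⁺(aq) → Sn(s) + 2 Cr³⁺(aq); hence Q = [Cr³⁺(aq)]^2 / ([Sn²⁺(aq)]·[Cr²⁺(aq)]^2) = 0.0068 (log Q = −2.167).
E = E° − (0.0592/n)·log Q = +0.265 − (0.0592/2)(−2.167) = +0.33 V.

+0.33 V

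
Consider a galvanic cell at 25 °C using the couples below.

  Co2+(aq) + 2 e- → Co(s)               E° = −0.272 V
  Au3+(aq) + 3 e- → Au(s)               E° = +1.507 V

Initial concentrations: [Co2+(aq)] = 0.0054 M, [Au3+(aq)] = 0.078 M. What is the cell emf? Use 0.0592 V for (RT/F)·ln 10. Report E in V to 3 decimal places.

The Au³⁺/Au couple has the more positive E°, so it is the cathode; Co²⁺/Co is the anode.
E°cell = E°cat − E°an = +1.507 − (−0.272) = +1.779 V; n = 6.
Balancing gives 2 Au3+(aq) + 3 Co(s) → 2 Au(s) + 3 Co2+(aq); hence Q = [Co2+(aq)]^3 / [Au3+(aq)]^2 = 2.59×10^−5 (log Q = −4.587).
E = E° − (0.0592/n)·log Q = +1.779 − (0.0592/6)(−4.587) = +1.824 V.

+1.824 V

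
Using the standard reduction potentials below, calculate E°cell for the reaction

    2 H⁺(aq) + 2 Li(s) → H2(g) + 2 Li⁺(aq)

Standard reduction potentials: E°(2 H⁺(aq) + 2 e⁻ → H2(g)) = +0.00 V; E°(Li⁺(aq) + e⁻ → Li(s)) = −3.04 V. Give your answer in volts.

+3.04 V

In the reaction as written, H⁺(aq) is reduced (cathode) and Li⁺(aq) is produced by oxidation at the anode.
E°cell = E°(cathode) − E°(anode) = +0.00 − (−3.04) = +3.04 V.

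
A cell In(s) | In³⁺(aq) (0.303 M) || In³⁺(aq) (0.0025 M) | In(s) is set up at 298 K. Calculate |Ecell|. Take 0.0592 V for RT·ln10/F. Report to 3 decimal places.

For a concentration cell E°cell = 0, since both electrodes use the same couple.
The compartment with the higher In³⁺(aq) concentration (0.303 M) acts as the cathode; ions are reduced there and produced at the dilute (0.0025 M) anode.
With n = 3, Ecell = −(0.0592/3)·log([dilute]/[conc]) = −(0.0592/3)·log(0.0025/0.303) = +0.041 V.

0.041 V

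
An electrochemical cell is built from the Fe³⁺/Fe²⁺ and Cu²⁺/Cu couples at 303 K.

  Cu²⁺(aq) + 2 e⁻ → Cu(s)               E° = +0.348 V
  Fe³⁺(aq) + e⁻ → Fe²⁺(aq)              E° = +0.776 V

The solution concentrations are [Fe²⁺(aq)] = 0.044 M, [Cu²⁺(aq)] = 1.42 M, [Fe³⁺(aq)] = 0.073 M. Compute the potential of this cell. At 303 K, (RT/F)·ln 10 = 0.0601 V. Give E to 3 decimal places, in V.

+0.437 V

Since E°(Fe³⁺/Fe²⁺) > E°(Cu²⁺/Cu), Fe³⁺/Fe²⁺ serves as the cathode.
E°cell = +0.776 − (+0.348) = +0.428 V, with n = 2 electrons transferred.
Balancing gives 2 Fe³⁺(aq) + Cu(s) → 2 Fe²⁺(aq) + Cu²⁺(aq); hence Q = ([Fe²⁺(aq)]^2·[Cu²⁺(aq)]) / [Fe³⁺(aq)]^2 = 0.516 (log Q = −0.287).
By the Nernst equation, E = +0.428 − (0.0601/2)·(−0.287) = +0.437 V.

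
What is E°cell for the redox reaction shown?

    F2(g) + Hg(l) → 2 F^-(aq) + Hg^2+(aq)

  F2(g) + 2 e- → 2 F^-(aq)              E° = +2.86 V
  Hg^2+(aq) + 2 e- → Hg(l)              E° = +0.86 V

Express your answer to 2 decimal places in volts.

In the reaction as written, F2(g) is reduced (cathode) and Hg^2+(aq) is produced by oxidation at the anode.
E°cell = E°(cathode) − E°(anode) = +2.86 − (+0.86) = +2.00 V.
The positive value indicates the reaction is spontaneous as written.

+2.00 V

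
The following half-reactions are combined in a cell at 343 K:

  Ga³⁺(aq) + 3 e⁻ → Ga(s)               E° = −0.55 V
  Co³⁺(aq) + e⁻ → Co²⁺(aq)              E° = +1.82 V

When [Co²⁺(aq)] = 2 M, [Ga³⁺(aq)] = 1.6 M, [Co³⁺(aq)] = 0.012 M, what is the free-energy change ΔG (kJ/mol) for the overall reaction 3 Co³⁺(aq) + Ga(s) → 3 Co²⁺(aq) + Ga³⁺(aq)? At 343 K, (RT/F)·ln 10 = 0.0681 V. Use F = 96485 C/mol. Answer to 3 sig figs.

The standard cell potential is +1.82 − (−0.55) = +2.37 V, with n = 3 electrons in the balanced equation.
Q = ([Co²⁺(aq)]^3·[Ga³⁺(aq)]) / [Co³⁺(aq)]^3 = 7.41×10^6, so log Q = 6.870 and E = +2.37 − (0.0681/3)(6.870) = +2.2141 V.
ΔG = −nFE = −(3)(96485)(+2.2141) J/mol = −641 kJ/mol.

−641 kJ/mol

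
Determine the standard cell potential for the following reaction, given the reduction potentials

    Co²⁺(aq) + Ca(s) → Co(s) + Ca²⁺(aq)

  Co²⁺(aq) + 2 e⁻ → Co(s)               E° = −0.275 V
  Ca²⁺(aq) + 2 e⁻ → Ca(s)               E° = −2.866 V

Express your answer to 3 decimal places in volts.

+2.591 V

Co²⁺(aq) gains electrons, so the Co²⁺/Co couple is the cathode; the Ca²⁺/Ca couple is the anode.
E°cell = E°(cathode) − E°(anode) = −0.275 − (−2.866) = +2.591 V.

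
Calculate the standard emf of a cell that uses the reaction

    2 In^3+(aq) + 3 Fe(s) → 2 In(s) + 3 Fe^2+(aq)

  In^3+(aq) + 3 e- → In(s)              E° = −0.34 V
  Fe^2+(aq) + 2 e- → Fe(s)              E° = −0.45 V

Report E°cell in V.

+0.11 V

In^3+(aq) gains electrons, so the In³⁺/In couple is the cathode; the Fe²⁺/Fe couple is the anode.
E°cell = E°(cathode) − E°(anode) = −0.34 − (−0.45) = +0.11 V.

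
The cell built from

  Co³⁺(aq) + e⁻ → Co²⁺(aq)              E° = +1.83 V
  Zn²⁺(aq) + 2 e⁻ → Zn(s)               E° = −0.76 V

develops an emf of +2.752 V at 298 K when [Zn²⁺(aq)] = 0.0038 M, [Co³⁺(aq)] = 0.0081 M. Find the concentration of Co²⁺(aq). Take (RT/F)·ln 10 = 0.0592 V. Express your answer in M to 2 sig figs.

0.00024 M

The Co³⁺/Co²⁺ couple has the larger reduction potential, so it is the cathode: E°cell = +1.83 − (−0.76) = +2.59 V and n = 2.
Since E = E° − (0.0592/n)·log Q, log Q = n(E° − E)/0.0592 = −5.473.
The balanced reaction is 2 Co³⁺(aq) + Zn(s) → 2 Co²⁺(aq) + Zn²⁺(aq), so Q = ([Co²⁺(aq)]^2·[Zn²⁺(aq)]) / [Co³⁺(aq)]^2.
Substituting the known concentrations and solving, log [Co²⁺(aq)] = −3.618 and [Co²⁺(aq)] = 0.00024 M.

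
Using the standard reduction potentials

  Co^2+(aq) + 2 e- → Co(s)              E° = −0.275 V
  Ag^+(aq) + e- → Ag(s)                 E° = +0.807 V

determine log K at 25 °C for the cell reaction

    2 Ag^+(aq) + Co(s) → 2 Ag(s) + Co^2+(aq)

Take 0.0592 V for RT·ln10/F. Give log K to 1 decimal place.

The Ag⁺/Ag couple is reduced (cathode); E°cell = +0.807 − (−0.275) = +1.082 V with n = 2.
At equilibrium E = 0, so log K = nE°cell / 0.0592 = (2)(+1.082) / 0.0592 = 36.6.

log K = 36.6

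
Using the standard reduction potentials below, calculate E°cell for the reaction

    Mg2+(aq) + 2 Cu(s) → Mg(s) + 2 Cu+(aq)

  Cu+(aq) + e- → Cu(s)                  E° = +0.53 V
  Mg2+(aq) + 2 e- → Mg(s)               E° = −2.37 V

−2.90 V

In the reaction as written, Mg2+(aq) is reduced (cathode) and Cu+(aq) is produced by oxidation at the anode.
E°cell = E°(cathode) − E°(anode) = −2.37 − (+0.53) = −2.90 V.
The negative E°cell means the reaction is non-spontaneous in the direction written.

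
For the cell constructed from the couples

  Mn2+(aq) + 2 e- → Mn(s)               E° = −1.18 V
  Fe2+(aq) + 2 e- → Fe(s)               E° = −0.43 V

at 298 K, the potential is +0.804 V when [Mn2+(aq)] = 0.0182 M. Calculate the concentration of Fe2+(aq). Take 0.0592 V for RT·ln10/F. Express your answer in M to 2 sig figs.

With Fe²⁺/Fe at the cathode and Mn²⁺/Mn at the anode, E°cell = −0.43 − (−1.18) = +0.75 V (n = 2).
Rearranging E = E° − (0.0592/n)·log Q gives log Q = 2(+0.75 − (+0.804))/0.0592 = −1.824.
For Fe2+(aq) + Mn(s) → Fe(s) + Mn2+(aq), the reaction quotient is Q = [Mn2+(aq)] / [Fe2+(aq)].
Solving for the unknown gives log [Fe2+(aq)] = 0.084, so [Fe2+(aq)] ≈ 1.2 M.

1.2 M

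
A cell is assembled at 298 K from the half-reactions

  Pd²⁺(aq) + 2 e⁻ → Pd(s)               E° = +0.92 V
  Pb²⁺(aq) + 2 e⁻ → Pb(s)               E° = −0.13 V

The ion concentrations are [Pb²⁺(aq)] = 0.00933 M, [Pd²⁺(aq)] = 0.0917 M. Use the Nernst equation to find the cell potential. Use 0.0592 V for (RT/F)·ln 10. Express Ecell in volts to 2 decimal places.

+1.08 V

Since E°(Pd²⁺/Pd) > E°(Pb²⁺/Pb), Pd²⁺/Pd serves as the cathode.
The standard potential is +0.92 − (−0.13) = +1.05 V and the balanced reaction transfers n = 2 electrons.
Balancing gives Pd²⁺(aq) + Pb(s) → Pd(s) + Pb²⁺(aq); hence Q = [Pb²⁺(aq)] / [Pd²⁺(aq)] = 0.102 (log Q = −0.992).
By the Nernst equation, E = +1.05 − (0.0592/2)·(−0.992) = +1.08 V.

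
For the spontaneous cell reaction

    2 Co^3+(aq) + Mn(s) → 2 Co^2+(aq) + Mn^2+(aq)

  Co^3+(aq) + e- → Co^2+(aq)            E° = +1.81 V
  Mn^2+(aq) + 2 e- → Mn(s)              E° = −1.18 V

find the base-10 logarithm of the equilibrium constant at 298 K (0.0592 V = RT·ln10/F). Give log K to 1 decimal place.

The Co³⁺/Co²⁺ couple is reduced (cathode); E°cell = +1.81 − (−1.18) = +2.99 V with n = 2.
At equilibrium E = 0, so log K = nE°cell / 0.0592 = (2)(+2.99) / 0.0592 = 101.0.

log K = 101.0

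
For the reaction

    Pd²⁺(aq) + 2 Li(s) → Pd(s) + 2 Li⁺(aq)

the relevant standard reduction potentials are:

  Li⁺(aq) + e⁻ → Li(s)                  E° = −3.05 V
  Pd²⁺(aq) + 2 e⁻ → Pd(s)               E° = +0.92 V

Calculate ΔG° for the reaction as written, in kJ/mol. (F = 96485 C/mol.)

−766 kJ/mol

In the reaction as written Pd²⁺(aq) is reduced, so the Pd²⁺/Pd couple is the cathode and Li⁺/Li is the anode.
E°cell = +0.92 − (−3.05) = +3.97 V; balancing electrons gives n = 2.
ΔG° = −nFE°cell = −(2)(96485)(+3.97) J/mol = −766 kJ/mol.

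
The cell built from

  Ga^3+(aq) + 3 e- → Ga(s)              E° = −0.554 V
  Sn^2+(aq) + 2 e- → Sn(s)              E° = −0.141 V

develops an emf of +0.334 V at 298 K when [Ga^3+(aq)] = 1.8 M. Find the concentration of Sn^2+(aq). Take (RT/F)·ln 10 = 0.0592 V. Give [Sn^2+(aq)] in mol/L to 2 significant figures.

0.0032 M

The Sn²⁺/Sn couple has the larger reduction potential, so it is the cathode: E°cell = −0.141 − (−0.554) = +0.413 V and n = 6.
Rearranging E = E° − (0.0592/n)·log Q gives log Q = 6(+0.413 − (+0.334))/0.0592 = 8.007.
For 3 Sn^2+(aq) + 2 Ga(s) → 3 Sn(s) + 2 Ga^3+(aq), the reaction quotient is Q = [Ga^3+(aq)]^2 / [Sn^2+(aq)]^3.
Substituting the known concentrations and solving, log [Sn^2+(aq)] = −2.499 and [Sn^2+(aq)] = 0.0032 M.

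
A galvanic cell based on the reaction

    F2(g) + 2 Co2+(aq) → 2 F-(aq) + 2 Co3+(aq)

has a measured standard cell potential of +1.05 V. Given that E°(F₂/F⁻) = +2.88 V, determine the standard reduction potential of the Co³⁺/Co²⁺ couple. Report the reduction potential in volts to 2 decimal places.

+1.83 V

In the reaction as written the F₂/F⁻ couple is reduced (cathode) and Co³⁺/Co²⁺ is oxidized (anode), so E°cell = E°(F₂/F⁻) − E°(Co³⁺/Co²⁺).
E°(Co³⁺/Co²⁺) = E°(cathode) − E°cell = +2.88 − (+1.05) = +1.83 V.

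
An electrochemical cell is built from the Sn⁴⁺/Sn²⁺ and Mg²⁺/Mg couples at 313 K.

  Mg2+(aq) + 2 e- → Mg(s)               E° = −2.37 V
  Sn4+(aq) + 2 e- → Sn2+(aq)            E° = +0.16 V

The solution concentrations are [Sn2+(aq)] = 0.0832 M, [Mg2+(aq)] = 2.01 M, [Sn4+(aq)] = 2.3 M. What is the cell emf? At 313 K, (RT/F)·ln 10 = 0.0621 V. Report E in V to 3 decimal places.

Since E°(Sn⁴⁺/Sn²⁺) > E°(Mg²⁺/Mg), Sn⁴⁺/Sn²⁺ serves as the cathode.
E°cell = E°cat − E°an = +0.16 − (−2.37) = +2.53 V; n = 2.
For the overall reaction Sn4+(aq) + Mg(s) → Sn2+(aq) + Mg2+(aq), Q = ([Sn2+(aq)]·[Mg2+(aq)]) / [Sn4+(aq)] = 0.0727, giving log Q = −1.138.
Applying E = E° − (RT ln10/nF)·log Q gives +2.53 − (0.0621/2)(−1.138) = +2.565 V.

+2.565 V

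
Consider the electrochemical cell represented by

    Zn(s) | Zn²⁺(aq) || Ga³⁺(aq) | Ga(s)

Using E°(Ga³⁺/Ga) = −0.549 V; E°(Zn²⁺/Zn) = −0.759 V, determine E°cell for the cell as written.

By convention the left-hand electrode in cell notation is the anode (oxidation) and the right-hand electrode is the cathode (reduction).
E°cell = E°(right) − E°(left) = −0.549 − (−0.759) = +0.210 V.

+0.210 V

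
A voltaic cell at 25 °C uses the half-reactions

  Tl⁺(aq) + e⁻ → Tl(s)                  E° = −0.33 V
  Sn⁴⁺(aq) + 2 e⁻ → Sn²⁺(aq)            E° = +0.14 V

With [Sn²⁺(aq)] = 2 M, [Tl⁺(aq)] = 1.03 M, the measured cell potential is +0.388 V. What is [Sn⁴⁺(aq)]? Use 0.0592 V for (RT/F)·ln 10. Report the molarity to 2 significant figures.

0.0036 M

The Sn⁴⁺/Sn²⁺ couple has the larger reduction potential, so it is the cathode: E°cell = +0.14 − (−0.33) = +0.47 V and n = 2.
From the Nernst equation, log Q = n(E° − E)/0.0592 = 2·(+0.47 − (+0.388))/0.0592 = 2.770.
For Sn⁴⁺(aq) + 2 Tl(s) → Sn²⁺(aq) + 2 Tl⁺(aq), the reaction quotient is Q = ([Sn²⁺(aq)]·[Tl⁺(aq)]^2) / [Sn⁴⁺(aq)].
Substituting the known concentrations and solving, log [Sn⁴⁺(aq)] = −2.443 and [Sn⁴⁺(aq)] = 0.0036 M.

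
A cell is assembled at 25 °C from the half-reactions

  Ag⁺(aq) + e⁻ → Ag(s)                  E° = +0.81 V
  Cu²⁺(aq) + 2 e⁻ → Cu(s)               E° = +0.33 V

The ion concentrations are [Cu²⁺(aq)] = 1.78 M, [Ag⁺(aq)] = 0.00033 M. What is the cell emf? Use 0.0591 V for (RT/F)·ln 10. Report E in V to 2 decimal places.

The Ag⁺/Ag couple has the more positive E°, so it is the cathode; Cu²⁺/Cu is the anode.
The standard potential is +0.81 − (+0.33) = +0.48 V and the balanced reaction transfers n = 2 electrons.
The balanced reaction is 2 Ag⁺(aq) + Cu(s) → 2 Ag(s) + Cu²⁺(aq), so Q = [Cu²⁺(aq)] / [Ag⁺(aq)]^2 = 1.63×10^7 and log Q = 7.213.
E = E° − (0.0591/n)·log Q = +0.48 − (0.0591/2)(7.213) = +0.27 V.

+0.27 V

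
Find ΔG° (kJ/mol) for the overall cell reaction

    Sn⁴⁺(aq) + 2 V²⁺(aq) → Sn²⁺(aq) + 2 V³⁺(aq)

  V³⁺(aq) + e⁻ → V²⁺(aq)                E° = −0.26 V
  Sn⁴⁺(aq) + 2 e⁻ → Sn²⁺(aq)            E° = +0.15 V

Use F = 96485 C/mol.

−79.1 kJ/mol

In the reaction as written Sn⁴⁺(aq) is reduced, so the Sn⁴⁺/Sn²⁺ couple is the cathode and V³⁺/V²⁺ is the anode.
E°cell = +0.15 − (−0.26) = +0.41 V; balancing electrons gives n = 2.
ΔG° = −nFE°cell = −(2)(96485)(+0.41) J/mol = −79.1 kJ/mol.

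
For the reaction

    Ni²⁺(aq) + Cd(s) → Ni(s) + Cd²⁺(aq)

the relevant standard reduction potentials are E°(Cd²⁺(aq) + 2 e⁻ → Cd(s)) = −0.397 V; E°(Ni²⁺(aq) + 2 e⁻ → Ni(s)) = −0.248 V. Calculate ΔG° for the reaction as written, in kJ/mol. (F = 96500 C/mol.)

−28.8 kJ/mol

In the reaction as written Ni²⁺(aq) is reduced, so the Ni²⁺/Ni couple is the cathode and Cd²⁺/Cd is the anode.
E°cell = −0.248 − (−0.397) = +0.149 V; balancing electrons gives n = 2.
ΔG° = −nFE°cell = −(2)(96500)(+0.149) J/mol = −28.8 kJ/mol.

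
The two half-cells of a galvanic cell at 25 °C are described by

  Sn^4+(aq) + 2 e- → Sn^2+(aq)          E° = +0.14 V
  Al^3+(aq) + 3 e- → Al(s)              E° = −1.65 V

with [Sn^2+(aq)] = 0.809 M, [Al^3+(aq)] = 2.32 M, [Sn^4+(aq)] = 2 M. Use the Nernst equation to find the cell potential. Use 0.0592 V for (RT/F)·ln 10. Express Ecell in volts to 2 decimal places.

Sn⁴⁺/Sn²⁺ is reduced (cathode, E° = +0.14 V) and Al³⁺/Al is oxidized (anode).
E°cell = +0.14 − (−1.65) = +1.79 V, with n = 6 electrons transferred.
The balanced reaction is 3 Sn^4+(aq) + 2 Al(s) → 3 Sn^2+(aq) + 2 Al^3+(aq), so Q = ([Sn^2+(aq)]^3·[Al^3+(aq)]^2) / [Sn^4+(aq)]^3 = 0.356 and log Q = −0.448.
By the Nernst equation, E = +1.79 − (0.0592/6)·(−0.448) = +1.79 V.

+1.79 V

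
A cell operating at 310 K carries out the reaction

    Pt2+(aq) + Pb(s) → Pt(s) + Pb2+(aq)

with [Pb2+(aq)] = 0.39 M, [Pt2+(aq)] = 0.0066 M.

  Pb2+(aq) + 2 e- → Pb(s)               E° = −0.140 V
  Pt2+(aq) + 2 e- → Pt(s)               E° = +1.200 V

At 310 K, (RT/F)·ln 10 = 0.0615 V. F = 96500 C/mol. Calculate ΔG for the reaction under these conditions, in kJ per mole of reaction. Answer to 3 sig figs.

−248 kJ/mol

E°cell = +1.200 − (−0.140) = +1.340 V; the balanced reaction transfers n = 2 electrons.
The reaction quotient is [Pb2+(aq)] / [Pt2+(aq)] = 59.1; by Nernst, E = +1.340 − (0.0615/2)(1.772) = +1.2855 V.
Finally ΔG = −nFE = −(2)(96500 C/mol)(+1.2855 V) = −248 kJ/mol.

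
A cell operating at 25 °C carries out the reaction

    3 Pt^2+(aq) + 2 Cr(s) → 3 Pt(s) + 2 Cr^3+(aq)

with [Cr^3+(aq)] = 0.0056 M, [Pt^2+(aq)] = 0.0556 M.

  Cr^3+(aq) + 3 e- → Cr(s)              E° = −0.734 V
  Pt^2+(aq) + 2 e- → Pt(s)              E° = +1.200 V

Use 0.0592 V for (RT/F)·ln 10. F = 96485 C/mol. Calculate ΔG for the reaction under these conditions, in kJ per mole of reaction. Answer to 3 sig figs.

−1120 kJ/mol

E°cell = +1.200 − (−0.734) = +1.934 V; the balanced reaction transfers n = 6 electrons.
The reaction quotient is [Cr^3+(aq)]^2 / [Pt^2+(aq)]^3 = 0.182; by Nernst, E = +1.934 − (0.0592/6)(−0.739) = +1.9413 V.
ΔG = −nFE = −(6)(96485)(+1.9413) J/mol = −1120 kJ/mol.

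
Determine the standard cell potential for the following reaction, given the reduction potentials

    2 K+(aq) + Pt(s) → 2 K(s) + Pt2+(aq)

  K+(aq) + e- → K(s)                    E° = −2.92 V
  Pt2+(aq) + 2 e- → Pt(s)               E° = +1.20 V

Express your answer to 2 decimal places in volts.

−4.12 V

K+(aq) gains electrons, so the K⁺/K couple is the cathode; the Pt²⁺/Pt couple is the anode.
E°cell = E°(cathode) − E°(anode) = −2.92 − (+1.20) = −4.12 V.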